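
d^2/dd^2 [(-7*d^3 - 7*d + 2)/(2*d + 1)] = 2*(-28*d^3 - 42*d^2 - 21*d + 22)/(8*d^3 + 12*d^2 + 6*d + 1)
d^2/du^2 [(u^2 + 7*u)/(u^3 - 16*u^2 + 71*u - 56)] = 2*(u^6 + 21*u^5 - 549*u^4 + 2823*u^3 - 336*u^2 - 18816*u + 30968)/(u^9 - 48*u^8 + 981*u^7 - 11080*u^6 + 75027*u^5 - 308832*u^4 + 749015*u^3 - 997416*u^2 + 667968*u - 175616)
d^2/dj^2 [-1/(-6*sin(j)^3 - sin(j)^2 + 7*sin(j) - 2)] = (-324*sin(j)^6 - 66*sin(j)^5 + 512*sin(j)^4 + 225*sin(j)^3 - 287*sin(j)^2 - 128*sin(j) + 94)/(6*sin(j)^3 + sin(j)^2 - 7*sin(j) + 2)^3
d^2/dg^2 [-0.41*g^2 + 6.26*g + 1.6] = -0.820000000000000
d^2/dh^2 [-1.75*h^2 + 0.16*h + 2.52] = -3.50000000000000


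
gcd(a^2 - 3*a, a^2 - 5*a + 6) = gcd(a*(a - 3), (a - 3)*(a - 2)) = a - 3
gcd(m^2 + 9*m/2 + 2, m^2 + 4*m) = m + 4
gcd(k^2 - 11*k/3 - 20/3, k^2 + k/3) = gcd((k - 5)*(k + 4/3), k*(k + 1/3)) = 1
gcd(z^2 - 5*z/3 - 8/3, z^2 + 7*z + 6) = z + 1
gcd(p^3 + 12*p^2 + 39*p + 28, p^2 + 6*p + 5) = p + 1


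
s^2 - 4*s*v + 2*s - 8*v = (s + 2)*(s - 4*v)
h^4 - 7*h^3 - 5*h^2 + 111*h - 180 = (h - 5)*(h - 3)^2*(h + 4)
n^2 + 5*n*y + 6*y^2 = (n + 2*y)*(n + 3*y)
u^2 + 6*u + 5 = (u + 1)*(u + 5)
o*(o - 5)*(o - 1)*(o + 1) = o^4 - 5*o^3 - o^2 + 5*o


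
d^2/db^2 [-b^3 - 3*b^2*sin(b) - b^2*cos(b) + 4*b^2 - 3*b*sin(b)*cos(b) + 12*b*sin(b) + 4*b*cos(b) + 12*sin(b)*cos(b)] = 3*b^2*sin(b) + b^2*cos(b) - 8*b*sin(b) + 6*b*sin(2*b) - 16*b*cos(b) - 6*b - 14*sin(b) - 24*sin(2*b) + 22*cos(b) - 6*cos(2*b) + 8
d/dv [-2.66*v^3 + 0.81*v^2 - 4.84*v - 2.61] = -7.98*v^2 + 1.62*v - 4.84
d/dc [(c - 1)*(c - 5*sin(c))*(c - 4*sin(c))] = (1 - c)*(c - 5*sin(c))*(4*cos(c) - 1) + (1 - c)*(c - 4*sin(c))*(5*cos(c) - 1) + (c - 5*sin(c))*(c - 4*sin(c))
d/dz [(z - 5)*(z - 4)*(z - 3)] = 3*z^2 - 24*z + 47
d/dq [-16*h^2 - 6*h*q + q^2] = -6*h + 2*q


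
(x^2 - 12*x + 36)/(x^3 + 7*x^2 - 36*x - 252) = (x - 6)/(x^2 + 13*x + 42)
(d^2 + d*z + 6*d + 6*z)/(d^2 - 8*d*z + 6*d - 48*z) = (-d - z)/(-d + 8*z)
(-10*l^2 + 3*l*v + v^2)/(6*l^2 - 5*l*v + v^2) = (5*l + v)/(-3*l + v)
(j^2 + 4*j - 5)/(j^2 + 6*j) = (j^2 + 4*j - 5)/(j*(j + 6))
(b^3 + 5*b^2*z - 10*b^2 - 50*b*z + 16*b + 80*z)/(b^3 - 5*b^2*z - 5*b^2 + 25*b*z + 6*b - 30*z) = (-b^2 - 5*b*z + 8*b + 40*z)/(-b^2 + 5*b*z + 3*b - 15*z)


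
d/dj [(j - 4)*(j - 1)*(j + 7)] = 3*j^2 + 4*j - 31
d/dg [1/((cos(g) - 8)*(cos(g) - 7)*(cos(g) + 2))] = (-3*sin(g)^2 - 26*cos(g) + 29)*sin(g)/((cos(g) - 8)^2*(cos(g) - 7)^2*(cos(g) + 2)^2)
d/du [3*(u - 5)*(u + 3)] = 6*u - 6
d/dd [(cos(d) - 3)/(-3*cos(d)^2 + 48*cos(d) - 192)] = -(cos(d) + 2)*sin(d)/(3*(cos(d) - 8)^3)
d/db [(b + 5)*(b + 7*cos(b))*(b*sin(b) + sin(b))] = -(b + 1)*(b + 5)*(7*sin(b) - 1)*sin(b) + (b + 1)*(b + 7*cos(b))*sin(b) + (b + 5)*(b + 7*cos(b))*(b*cos(b) + sqrt(2)*sin(b + pi/4))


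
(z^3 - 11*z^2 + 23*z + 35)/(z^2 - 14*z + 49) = (z^2 - 4*z - 5)/(z - 7)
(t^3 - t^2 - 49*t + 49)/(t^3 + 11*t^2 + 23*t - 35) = (t - 7)/(t + 5)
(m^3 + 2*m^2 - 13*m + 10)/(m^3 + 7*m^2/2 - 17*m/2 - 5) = 2*(m - 1)/(2*m + 1)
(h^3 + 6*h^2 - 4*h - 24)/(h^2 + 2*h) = h + 4 - 12/h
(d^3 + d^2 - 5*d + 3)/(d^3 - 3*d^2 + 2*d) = (d^2 + 2*d - 3)/(d*(d - 2))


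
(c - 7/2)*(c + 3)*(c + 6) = c^3 + 11*c^2/2 - 27*c/2 - 63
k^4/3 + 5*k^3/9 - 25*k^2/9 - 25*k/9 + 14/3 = (k/3 + 1)*(k - 7/3)*(k - 1)*(k + 2)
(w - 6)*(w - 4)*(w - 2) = w^3 - 12*w^2 + 44*w - 48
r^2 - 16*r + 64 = (r - 8)^2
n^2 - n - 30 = (n - 6)*(n + 5)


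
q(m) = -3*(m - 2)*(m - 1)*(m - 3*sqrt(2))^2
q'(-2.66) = 1895.63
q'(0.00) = 212.91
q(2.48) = -6.62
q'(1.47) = -2.76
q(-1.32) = -715.01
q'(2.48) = -10.76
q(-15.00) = -302147.84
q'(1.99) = -15.05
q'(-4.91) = 5464.48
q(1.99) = 0.15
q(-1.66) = -1017.60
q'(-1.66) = 1005.38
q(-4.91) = -10263.12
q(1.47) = 5.74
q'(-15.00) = 68061.63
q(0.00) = -108.00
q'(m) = -3*(m - 2)*(m - 1)*(2*m - 6*sqrt(2)) - 3*(m - 2)*(m - 3*sqrt(2))^2 - 3*(m - 1)*(m - 3*sqrt(2))^2 = -12*m^3 + 27*m^2 + 54*sqrt(2)*m^2 - 108*sqrt(2)*m - 120*m + 36*sqrt(2) + 162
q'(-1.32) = 780.63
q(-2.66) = -2437.92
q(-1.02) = -506.86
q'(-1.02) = 611.38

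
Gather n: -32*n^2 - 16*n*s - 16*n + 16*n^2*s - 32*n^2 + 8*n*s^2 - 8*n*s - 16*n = n^2*(16*s - 64) + n*(8*s^2 - 24*s - 32)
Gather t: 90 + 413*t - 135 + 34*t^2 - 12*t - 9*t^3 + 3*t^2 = -9*t^3 + 37*t^2 + 401*t - 45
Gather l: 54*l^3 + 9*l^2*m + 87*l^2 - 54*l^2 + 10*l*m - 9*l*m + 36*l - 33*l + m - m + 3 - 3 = 54*l^3 + l^2*(9*m + 33) + l*(m + 3)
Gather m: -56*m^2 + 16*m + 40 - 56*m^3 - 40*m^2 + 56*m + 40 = -56*m^3 - 96*m^2 + 72*m + 80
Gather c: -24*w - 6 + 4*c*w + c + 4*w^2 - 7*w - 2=c*(4*w + 1) + 4*w^2 - 31*w - 8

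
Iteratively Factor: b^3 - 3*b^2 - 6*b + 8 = (b - 1)*(b^2 - 2*b - 8) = (b - 4)*(b - 1)*(b + 2)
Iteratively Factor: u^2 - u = (u - 1)*(u)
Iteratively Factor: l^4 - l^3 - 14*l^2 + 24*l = (l - 3)*(l^3 + 2*l^2 - 8*l) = (l - 3)*(l - 2)*(l^2 + 4*l) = (l - 3)*(l - 2)*(l + 4)*(l)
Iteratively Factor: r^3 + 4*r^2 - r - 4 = (r + 1)*(r^2 + 3*r - 4) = (r + 1)*(r + 4)*(r - 1)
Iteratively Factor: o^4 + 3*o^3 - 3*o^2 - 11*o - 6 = (o + 3)*(o^3 - 3*o - 2) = (o + 1)*(o + 3)*(o^2 - o - 2) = (o - 2)*(o + 1)*(o + 3)*(o + 1)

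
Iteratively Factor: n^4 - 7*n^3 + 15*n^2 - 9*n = (n - 3)*(n^3 - 4*n^2 + 3*n) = (n - 3)^2*(n^2 - n) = (n - 3)^2*(n - 1)*(n)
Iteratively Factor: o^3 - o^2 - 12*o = (o + 3)*(o^2 - 4*o) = (o - 4)*(o + 3)*(o)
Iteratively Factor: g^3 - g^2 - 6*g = (g + 2)*(g^2 - 3*g) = (g - 3)*(g + 2)*(g)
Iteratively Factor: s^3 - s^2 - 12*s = (s + 3)*(s^2 - 4*s) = (s - 4)*(s + 3)*(s)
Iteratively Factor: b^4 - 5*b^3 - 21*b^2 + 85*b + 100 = (b + 1)*(b^3 - 6*b^2 - 15*b + 100) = (b - 5)*(b + 1)*(b^2 - b - 20) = (b - 5)*(b + 1)*(b + 4)*(b - 5)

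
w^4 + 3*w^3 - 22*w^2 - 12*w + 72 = (w - 3)*(w - 2)*(w + 2)*(w + 6)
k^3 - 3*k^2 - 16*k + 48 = (k - 4)*(k - 3)*(k + 4)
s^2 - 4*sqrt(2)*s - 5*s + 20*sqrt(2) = (s - 5)*(s - 4*sqrt(2))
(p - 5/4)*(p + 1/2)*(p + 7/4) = p^3 + p^2 - 31*p/16 - 35/32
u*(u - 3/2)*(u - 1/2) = u^3 - 2*u^2 + 3*u/4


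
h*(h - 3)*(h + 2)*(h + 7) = h^4 + 6*h^3 - 13*h^2 - 42*h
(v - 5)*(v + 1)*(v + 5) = v^3 + v^2 - 25*v - 25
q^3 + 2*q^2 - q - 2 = (q - 1)*(q + 1)*(q + 2)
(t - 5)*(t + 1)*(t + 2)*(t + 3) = t^4 + t^3 - 19*t^2 - 49*t - 30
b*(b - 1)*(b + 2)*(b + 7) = b^4 + 8*b^3 + 5*b^2 - 14*b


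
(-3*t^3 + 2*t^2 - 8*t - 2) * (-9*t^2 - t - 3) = 27*t^5 - 15*t^4 + 79*t^3 + 20*t^2 + 26*t + 6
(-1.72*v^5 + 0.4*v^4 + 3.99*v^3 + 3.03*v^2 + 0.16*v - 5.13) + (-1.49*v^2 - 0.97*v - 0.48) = -1.72*v^5 + 0.4*v^4 + 3.99*v^3 + 1.54*v^2 - 0.81*v - 5.61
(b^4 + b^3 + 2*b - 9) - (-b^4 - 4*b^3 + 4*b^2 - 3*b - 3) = 2*b^4 + 5*b^3 - 4*b^2 + 5*b - 6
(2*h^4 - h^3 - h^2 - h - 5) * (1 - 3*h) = -6*h^5 + 5*h^4 + 2*h^3 + 2*h^2 + 14*h - 5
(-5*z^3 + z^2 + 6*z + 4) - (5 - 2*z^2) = -5*z^3 + 3*z^2 + 6*z - 1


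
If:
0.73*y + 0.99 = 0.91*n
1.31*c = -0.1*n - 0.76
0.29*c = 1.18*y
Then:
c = -0.65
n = 0.96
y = -0.16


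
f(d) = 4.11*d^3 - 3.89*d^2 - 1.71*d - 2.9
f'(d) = 12.33*d^2 - 7.78*d - 1.71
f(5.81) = 661.92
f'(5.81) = 369.30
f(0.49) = -4.19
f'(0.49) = -2.56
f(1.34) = -2.29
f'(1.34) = 10.00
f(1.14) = -3.82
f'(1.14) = 5.44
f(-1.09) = -10.98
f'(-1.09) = 21.42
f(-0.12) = -2.76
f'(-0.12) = -0.60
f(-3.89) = -297.04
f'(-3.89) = 215.13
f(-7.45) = -1905.52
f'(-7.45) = 740.60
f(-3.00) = -143.75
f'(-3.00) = 132.60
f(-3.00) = -143.75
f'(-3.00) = 132.60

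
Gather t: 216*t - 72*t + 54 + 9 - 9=144*t + 54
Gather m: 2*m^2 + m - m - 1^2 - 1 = 2*m^2 - 2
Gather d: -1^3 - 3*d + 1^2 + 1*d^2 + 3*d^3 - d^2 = 3*d^3 - 3*d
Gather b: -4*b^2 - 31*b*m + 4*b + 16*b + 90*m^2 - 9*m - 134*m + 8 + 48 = -4*b^2 + b*(20 - 31*m) + 90*m^2 - 143*m + 56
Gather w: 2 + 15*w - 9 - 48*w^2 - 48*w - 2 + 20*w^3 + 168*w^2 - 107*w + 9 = 20*w^3 + 120*w^2 - 140*w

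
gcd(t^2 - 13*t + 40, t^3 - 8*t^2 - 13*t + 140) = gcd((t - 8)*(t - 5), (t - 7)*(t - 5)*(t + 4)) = t - 5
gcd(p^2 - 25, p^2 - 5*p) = p - 5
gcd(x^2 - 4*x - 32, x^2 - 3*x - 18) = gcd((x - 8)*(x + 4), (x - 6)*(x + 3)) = 1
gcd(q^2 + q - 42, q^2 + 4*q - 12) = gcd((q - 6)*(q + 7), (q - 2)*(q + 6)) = 1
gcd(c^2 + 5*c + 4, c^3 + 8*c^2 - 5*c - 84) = c + 4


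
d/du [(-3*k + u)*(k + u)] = -2*k + 2*u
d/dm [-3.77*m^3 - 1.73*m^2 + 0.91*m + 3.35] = -11.31*m^2 - 3.46*m + 0.91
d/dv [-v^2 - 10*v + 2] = -2*v - 10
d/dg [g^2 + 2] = 2*g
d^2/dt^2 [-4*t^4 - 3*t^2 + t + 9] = -48*t^2 - 6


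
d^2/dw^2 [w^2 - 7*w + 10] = 2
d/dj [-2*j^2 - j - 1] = -4*j - 1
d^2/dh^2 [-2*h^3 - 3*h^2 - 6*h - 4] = -12*h - 6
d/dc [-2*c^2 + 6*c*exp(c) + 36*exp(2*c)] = 6*c*exp(c) - 4*c + 72*exp(2*c) + 6*exp(c)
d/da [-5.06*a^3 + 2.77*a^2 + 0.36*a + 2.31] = -15.18*a^2 + 5.54*a + 0.36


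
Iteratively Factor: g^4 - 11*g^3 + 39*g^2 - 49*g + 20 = (g - 1)*(g^3 - 10*g^2 + 29*g - 20) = (g - 4)*(g - 1)*(g^2 - 6*g + 5) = (g - 5)*(g - 4)*(g - 1)*(g - 1)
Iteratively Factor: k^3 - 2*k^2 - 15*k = (k + 3)*(k^2 - 5*k) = (k - 5)*(k + 3)*(k)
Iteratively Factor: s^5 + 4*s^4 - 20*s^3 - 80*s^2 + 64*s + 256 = (s - 4)*(s^4 + 8*s^3 + 12*s^2 - 32*s - 64) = (s - 4)*(s + 2)*(s^3 + 6*s^2 - 32) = (s - 4)*(s + 2)*(s + 4)*(s^2 + 2*s - 8) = (s - 4)*(s - 2)*(s + 2)*(s + 4)*(s + 4)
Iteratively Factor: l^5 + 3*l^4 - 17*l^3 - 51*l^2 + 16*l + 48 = (l + 3)*(l^4 - 17*l^2 + 16) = (l - 1)*(l + 3)*(l^3 + l^2 - 16*l - 16) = (l - 1)*(l + 3)*(l + 4)*(l^2 - 3*l - 4) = (l - 4)*(l - 1)*(l + 3)*(l + 4)*(l + 1)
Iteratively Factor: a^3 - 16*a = (a)*(a^2 - 16) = a*(a - 4)*(a + 4)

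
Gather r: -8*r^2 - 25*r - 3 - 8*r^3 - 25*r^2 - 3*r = -8*r^3 - 33*r^2 - 28*r - 3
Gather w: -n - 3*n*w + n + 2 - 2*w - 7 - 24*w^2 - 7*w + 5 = -24*w^2 + w*(-3*n - 9)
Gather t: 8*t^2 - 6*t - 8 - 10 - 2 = 8*t^2 - 6*t - 20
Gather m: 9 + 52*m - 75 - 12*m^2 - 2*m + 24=-12*m^2 + 50*m - 42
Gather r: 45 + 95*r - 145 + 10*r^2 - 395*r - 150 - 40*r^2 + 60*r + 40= -30*r^2 - 240*r - 210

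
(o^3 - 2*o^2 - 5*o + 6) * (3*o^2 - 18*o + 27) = 3*o^5 - 24*o^4 + 48*o^3 + 54*o^2 - 243*o + 162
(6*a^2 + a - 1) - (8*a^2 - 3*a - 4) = -2*a^2 + 4*a + 3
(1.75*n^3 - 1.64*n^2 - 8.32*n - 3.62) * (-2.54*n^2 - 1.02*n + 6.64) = -4.445*n^5 + 2.3806*n^4 + 34.4256*n^3 + 6.7916*n^2 - 51.5524*n - 24.0368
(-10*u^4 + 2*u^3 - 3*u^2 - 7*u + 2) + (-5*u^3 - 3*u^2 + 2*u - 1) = -10*u^4 - 3*u^3 - 6*u^2 - 5*u + 1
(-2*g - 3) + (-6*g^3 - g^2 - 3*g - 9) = -6*g^3 - g^2 - 5*g - 12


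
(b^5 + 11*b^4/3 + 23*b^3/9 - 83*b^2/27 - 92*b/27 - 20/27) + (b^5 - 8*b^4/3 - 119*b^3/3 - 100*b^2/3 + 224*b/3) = 2*b^5 + b^4 - 334*b^3/9 - 983*b^2/27 + 1924*b/27 - 20/27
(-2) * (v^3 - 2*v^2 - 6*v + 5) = -2*v^3 + 4*v^2 + 12*v - 10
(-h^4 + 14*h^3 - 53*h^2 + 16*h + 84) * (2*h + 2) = -2*h^5 + 26*h^4 - 78*h^3 - 74*h^2 + 200*h + 168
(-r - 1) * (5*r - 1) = -5*r^2 - 4*r + 1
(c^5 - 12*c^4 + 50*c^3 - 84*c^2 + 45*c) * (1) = c^5 - 12*c^4 + 50*c^3 - 84*c^2 + 45*c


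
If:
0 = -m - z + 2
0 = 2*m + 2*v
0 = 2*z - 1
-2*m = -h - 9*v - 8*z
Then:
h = 25/2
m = 3/2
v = -3/2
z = 1/2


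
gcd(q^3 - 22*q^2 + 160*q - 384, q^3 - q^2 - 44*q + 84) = q - 6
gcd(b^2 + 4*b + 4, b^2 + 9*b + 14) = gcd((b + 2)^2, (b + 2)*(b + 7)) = b + 2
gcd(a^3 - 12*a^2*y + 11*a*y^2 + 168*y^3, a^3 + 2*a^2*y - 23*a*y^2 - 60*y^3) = a + 3*y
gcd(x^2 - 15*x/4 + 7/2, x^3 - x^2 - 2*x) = x - 2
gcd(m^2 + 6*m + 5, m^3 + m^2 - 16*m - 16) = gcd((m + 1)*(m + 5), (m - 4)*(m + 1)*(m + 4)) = m + 1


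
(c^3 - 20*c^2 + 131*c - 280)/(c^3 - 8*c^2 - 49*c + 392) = (c - 5)/(c + 7)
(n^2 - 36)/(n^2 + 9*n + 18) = (n - 6)/(n + 3)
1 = 1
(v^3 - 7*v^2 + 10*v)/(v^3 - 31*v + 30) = v*(v - 2)/(v^2 + 5*v - 6)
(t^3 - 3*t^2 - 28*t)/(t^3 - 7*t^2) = (t + 4)/t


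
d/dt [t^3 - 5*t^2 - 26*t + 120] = 3*t^2 - 10*t - 26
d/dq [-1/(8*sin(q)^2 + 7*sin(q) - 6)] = (16*sin(q) + 7)*cos(q)/(8*sin(q)^2 + 7*sin(q) - 6)^2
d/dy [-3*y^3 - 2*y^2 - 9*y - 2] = -9*y^2 - 4*y - 9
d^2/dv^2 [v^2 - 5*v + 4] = 2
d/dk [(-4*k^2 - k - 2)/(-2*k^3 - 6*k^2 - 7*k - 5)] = (-8*k^4 - 4*k^3 + 10*k^2 + 16*k - 9)/(4*k^6 + 24*k^5 + 64*k^4 + 104*k^3 + 109*k^2 + 70*k + 25)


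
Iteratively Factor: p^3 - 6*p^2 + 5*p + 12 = (p - 4)*(p^2 - 2*p - 3) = (p - 4)*(p + 1)*(p - 3)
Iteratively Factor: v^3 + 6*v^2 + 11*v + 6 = (v + 1)*(v^2 + 5*v + 6) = (v + 1)*(v + 3)*(v + 2)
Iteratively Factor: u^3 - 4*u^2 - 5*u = (u)*(u^2 - 4*u - 5) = u*(u - 5)*(u + 1)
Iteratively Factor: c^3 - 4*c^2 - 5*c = (c)*(c^2 - 4*c - 5) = c*(c + 1)*(c - 5)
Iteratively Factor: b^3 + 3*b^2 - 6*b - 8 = (b + 1)*(b^2 + 2*b - 8) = (b + 1)*(b + 4)*(b - 2)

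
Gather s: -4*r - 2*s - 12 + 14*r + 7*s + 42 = 10*r + 5*s + 30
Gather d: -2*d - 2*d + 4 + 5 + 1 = 10 - 4*d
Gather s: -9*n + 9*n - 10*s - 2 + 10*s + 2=0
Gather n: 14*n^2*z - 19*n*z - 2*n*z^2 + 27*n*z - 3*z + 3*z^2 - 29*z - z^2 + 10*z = 14*n^2*z + n*(-2*z^2 + 8*z) + 2*z^2 - 22*z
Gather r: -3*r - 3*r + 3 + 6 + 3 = 12 - 6*r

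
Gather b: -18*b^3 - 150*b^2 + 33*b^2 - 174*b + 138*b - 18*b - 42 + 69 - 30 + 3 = -18*b^3 - 117*b^2 - 54*b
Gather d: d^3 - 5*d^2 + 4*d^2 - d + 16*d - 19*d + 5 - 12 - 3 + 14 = d^3 - d^2 - 4*d + 4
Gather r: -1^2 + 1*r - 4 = r - 5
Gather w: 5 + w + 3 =w + 8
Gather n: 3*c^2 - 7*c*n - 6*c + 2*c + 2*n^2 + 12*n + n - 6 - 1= 3*c^2 - 4*c + 2*n^2 + n*(13 - 7*c) - 7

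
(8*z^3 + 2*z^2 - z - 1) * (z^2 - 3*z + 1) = 8*z^5 - 22*z^4 + z^3 + 4*z^2 + 2*z - 1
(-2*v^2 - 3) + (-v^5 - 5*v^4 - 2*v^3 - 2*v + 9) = -v^5 - 5*v^4 - 2*v^3 - 2*v^2 - 2*v + 6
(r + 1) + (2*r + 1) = 3*r + 2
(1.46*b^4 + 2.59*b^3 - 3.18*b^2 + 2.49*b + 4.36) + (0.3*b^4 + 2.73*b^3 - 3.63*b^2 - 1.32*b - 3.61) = 1.76*b^4 + 5.32*b^3 - 6.81*b^2 + 1.17*b + 0.75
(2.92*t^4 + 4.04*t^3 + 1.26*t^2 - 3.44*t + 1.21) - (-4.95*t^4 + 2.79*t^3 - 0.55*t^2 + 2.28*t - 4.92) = 7.87*t^4 + 1.25*t^3 + 1.81*t^2 - 5.72*t + 6.13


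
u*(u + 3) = u^2 + 3*u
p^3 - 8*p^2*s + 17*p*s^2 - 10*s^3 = (p - 5*s)*(p - 2*s)*(p - s)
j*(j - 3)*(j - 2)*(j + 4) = j^4 - j^3 - 14*j^2 + 24*j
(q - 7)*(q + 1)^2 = q^3 - 5*q^2 - 13*q - 7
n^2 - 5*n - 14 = (n - 7)*(n + 2)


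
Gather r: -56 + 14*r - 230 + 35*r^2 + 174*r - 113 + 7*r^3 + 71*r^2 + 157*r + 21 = 7*r^3 + 106*r^2 + 345*r - 378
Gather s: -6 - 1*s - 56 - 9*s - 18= -10*s - 80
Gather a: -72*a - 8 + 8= -72*a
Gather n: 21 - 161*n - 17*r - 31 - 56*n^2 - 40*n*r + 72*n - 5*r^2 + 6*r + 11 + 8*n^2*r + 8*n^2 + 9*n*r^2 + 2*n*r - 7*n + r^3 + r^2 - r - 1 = n^2*(8*r - 48) + n*(9*r^2 - 38*r - 96) + r^3 - 4*r^2 - 12*r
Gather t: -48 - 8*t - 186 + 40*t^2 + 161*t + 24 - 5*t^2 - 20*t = 35*t^2 + 133*t - 210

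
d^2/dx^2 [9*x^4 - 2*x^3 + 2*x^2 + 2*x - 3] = 108*x^2 - 12*x + 4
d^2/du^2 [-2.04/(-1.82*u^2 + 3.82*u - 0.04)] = (-13.514592*u^2 + 28.365792*u + 2.04*(3.64*u - 3.82)*(7.28*u - 7.64) - 0.297024)/(1.82*u^2 - 3.82*u + 0.04)^3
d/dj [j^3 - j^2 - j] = 3*j^2 - 2*j - 1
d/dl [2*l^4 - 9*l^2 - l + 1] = 8*l^3 - 18*l - 1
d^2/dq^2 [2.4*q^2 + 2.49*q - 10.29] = 4.80000000000000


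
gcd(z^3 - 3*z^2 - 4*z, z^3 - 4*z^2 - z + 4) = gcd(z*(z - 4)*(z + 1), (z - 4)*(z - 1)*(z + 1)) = z^2 - 3*z - 4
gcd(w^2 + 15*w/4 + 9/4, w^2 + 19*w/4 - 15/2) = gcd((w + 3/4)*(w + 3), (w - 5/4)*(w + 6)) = 1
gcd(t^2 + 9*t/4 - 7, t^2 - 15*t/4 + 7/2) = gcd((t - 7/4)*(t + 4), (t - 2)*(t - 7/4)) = t - 7/4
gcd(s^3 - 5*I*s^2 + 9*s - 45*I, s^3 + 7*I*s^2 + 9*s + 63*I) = s^2 + 9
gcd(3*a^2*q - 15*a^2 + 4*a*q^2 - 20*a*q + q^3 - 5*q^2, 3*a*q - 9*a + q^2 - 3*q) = 3*a + q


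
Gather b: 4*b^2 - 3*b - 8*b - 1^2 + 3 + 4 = 4*b^2 - 11*b + 6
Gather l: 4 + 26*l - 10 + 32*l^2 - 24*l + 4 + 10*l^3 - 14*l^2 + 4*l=10*l^3 + 18*l^2 + 6*l - 2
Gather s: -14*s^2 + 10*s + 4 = -14*s^2 + 10*s + 4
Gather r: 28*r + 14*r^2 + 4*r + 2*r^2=16*r^2 + 32*r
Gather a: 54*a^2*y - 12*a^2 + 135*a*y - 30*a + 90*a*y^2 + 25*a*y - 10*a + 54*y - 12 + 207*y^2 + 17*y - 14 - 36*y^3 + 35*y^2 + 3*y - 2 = a^2*(54*y - 12) + a*(90*y^2 + 160*y - 40) - 36*y^3 + 242*y^2 + 74*y - 28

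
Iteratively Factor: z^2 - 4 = (z + 2)*(z - 2)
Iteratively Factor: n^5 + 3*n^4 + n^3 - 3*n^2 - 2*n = (n + 1)*(n^4 + 2*n^3 - n^2 - 2*n) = (n - 1)*(n + 1)*(n^3 + 3*n^2 + 2*n) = (n - 1)*(n + 1)^2*(n^2 + 2*n) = n*(n - 1)*(n + 1)^2*(n + 2)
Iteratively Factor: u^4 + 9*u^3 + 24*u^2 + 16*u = (u + 4)*(u^3 + 5*u^2 + 4*u) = (u + 1)*(u + 4)*(u^2 + 4*u) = (u + 1)*(u + 4)^2*(u)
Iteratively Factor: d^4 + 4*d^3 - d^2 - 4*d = (d - 1)*(d^3 + 5*d^2 + 4*d) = d*(d - 1)*(d^2 + 5*d + 4) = d*(d - 1)*(d + 1)*(d + 4)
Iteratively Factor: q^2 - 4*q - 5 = (q - 5)*(q + 1)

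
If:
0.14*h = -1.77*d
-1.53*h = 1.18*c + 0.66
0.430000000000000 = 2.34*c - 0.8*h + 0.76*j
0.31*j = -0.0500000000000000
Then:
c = 0.07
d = 0.04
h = -0.49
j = -0.16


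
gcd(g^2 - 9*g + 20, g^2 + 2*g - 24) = g - 4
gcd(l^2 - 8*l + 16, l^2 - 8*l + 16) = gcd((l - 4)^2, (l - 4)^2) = l^2 - 8*l + 16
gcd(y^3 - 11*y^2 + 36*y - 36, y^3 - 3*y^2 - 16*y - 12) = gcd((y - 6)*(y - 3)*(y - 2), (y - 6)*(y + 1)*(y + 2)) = y - 6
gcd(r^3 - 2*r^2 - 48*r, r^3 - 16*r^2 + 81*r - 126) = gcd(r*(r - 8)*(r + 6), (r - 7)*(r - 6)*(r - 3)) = 1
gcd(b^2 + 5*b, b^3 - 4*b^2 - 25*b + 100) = b + 5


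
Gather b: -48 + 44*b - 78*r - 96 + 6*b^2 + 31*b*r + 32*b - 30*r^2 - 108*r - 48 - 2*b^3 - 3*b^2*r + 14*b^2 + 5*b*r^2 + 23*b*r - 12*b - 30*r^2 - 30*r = -2*b^3 + b^2*(20 - 3*r) + b*(5*r^2 + 54*r + 64) - 60*r^2 - 216*r - 192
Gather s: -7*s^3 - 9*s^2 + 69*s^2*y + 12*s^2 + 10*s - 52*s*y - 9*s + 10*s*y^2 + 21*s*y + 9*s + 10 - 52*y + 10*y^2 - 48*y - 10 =-7*s^3 + s^2*(69*y + 3) + s*(10*y^2 - 31*y + 10) + 10*y^2 - 100*y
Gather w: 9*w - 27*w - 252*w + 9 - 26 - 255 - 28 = -270*w - 300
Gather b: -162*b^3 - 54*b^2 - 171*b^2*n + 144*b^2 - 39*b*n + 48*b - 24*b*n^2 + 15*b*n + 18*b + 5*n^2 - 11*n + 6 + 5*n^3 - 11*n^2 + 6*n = -162*b^3 + b^2*(90 - 171*n) + b*(-24*n^2 - 24*n + 66) + 5*n^3 - 6*n^2 - 5*n + 6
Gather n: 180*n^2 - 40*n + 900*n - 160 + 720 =180*n^2 + 860*n + 560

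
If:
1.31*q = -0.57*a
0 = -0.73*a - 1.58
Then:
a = -2.16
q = 0.94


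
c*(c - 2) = c^2 - 2*c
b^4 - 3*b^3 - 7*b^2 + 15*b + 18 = (b - 3)^2*(b + 1)*(b + 2)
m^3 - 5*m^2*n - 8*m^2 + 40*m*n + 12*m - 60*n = (m - 6)*(m - 2)*(m - 5*n)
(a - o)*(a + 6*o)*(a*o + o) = a^3*o + 5*a^2*o^2 + a^2*o - 6*a*o^3 + 5*a*o^2 - 6*o^3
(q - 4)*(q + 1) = q^2 - 3*q - 4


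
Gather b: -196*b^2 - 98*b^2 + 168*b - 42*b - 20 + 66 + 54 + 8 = -294*b^2 + 126*b + 108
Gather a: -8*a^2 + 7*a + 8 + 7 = -8*a^2 + 7*a + 15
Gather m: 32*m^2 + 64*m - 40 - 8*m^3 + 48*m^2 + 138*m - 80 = -8*m^3 + 80*m^2 + 202*m - 120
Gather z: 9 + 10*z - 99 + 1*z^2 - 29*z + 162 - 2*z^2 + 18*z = -z^2 - z + 72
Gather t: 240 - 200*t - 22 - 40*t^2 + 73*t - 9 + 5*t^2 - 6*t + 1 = -35*t^2 - 133*t + 210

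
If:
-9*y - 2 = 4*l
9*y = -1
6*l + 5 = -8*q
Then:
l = -1/4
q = -7/16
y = -1/9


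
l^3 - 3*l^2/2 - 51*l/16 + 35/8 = (l - 2)*(l - 5/4)*(l + 7/4)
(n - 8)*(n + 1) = n^2 - 7*n - 8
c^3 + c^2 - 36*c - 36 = (c - 6)*(c + 1)*(c + 6)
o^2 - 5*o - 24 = (o - 8)*(o + 3)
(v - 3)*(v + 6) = v^2 + 3*v - 18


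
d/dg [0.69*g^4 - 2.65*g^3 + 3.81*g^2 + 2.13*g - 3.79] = 2.76*g^3 - 7.95*g^2 + 7.62*g + 2.13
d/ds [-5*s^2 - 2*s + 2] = -10*s - 2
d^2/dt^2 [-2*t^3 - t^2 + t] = -12*t - 2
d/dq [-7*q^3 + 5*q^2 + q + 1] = -21*q^2 + 10*q + 1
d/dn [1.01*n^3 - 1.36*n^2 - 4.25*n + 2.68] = 3.03*n^2 - 2.72*n - 4.25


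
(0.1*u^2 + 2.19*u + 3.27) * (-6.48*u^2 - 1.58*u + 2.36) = -0.648*u^4 - 14.3492*u^3 - 24.4138*u^2 + 0.00179999999999936*u + 7.7172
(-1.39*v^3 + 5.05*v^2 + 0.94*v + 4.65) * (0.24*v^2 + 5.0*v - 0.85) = -0.3336*v^5 - 5.738*v^4 + 26.6571*v^3 + 1.5235*v^2 + 22.451*v - 3.9525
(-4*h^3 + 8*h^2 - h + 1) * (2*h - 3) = -8*h^4 + 28*h^3 - 26*h^2 + 5*h - 3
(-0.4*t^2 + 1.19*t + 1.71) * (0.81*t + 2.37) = -0.324*t^3 + 0.0158999999999999*t^2 + 4.2054*t + 4.0527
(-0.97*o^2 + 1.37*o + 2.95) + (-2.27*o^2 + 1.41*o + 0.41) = -3.24*o^2 + 2.78*o + 3.36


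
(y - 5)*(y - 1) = y^2 - 6*y + 5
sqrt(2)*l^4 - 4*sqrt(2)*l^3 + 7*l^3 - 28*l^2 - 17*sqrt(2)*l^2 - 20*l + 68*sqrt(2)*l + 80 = (l - 4)*(l - 2*sqrt(2))*(l + 5*sqrt(2))*(sqrt(2)*l + 1)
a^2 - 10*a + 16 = (a - 8)*(a - 2)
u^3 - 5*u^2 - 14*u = u*(u - 7)*(u + 2)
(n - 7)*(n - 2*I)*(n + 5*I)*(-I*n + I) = -I*n^4 + 3*n^3 + 8*I*n^3 - 24*n^2 - 17*I*n^2 + 21*n + 80*I*n - 70*I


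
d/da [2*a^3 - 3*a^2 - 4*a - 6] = 6*a^2 - 6*a - 4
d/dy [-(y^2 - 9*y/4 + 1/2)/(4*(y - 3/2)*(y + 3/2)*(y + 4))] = (8*y^4 - 36*y^3 - 42*y^2 + 176*y - 171)/(2*(16*y^6 + 128*y^5 + 184*y^4 - 576*y^3 - 1071*y^2 + 648*y + 1296))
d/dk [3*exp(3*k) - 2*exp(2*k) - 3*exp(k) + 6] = (9*exp(2*k) - 4*exp(k) - 3)*exp(k)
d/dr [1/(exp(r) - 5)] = -exp(r)/(exp(r) - 5)^2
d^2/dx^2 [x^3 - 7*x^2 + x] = 6*x - 14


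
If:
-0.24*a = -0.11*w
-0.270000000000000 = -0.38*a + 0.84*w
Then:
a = -0.19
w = -0.41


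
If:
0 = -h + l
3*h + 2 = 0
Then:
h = -2/3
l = -2/3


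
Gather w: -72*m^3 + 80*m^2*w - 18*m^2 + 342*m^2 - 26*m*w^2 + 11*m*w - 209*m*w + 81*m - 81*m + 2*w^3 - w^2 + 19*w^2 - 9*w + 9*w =-72*m^3 + 324*m^2 + 2*w^3 + w^2*(18 - 26*m) + w*(80*m^2 - 198*m)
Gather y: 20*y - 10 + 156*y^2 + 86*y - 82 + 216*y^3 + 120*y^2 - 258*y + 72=216*y^3 + 276*y^2 - 152*y - 20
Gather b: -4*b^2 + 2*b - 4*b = -4*b^2 - 2*b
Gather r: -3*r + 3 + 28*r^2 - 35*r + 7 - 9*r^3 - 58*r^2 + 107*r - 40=-9*r^3 - 30*r^2 + 69*r - 30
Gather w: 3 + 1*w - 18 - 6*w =-5*w - 15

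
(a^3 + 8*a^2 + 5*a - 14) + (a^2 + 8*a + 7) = a^3 + 9*a^2 + 13*a - 7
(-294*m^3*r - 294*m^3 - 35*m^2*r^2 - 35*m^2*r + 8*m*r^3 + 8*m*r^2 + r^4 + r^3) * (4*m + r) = -1176*m^4*r - 1176*m^4 - 434*m^3*r^2 - 434*m^3*r - 3*m^2*r^3 - 3*m^2*r^2 + 12*m*r^4 + 12*m*r^3 + r^5 + r^4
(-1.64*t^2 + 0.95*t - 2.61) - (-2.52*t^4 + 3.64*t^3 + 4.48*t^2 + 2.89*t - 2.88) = 2.52*t^4 - 3.64*t^3 - 6.12*t^2 - 1.94*t + 0.27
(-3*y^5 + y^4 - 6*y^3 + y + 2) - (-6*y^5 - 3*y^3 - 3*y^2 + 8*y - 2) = 3*y^5 + y^4 - 3*y^3 + 3*y^2 - 7*y + 4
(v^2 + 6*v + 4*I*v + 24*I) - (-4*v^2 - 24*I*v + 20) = 5*v^2 + 6*v + 28*I*v - 20 + 24*I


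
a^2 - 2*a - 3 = (a - 3)*(a + 1)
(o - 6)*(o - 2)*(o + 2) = o^3 - 6*o^2 - 4*o + 24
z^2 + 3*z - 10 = (z - 2)*(z + 5)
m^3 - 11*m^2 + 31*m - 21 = (m - 7)*(m - 3)*(m - 1)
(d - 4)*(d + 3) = d^2 - d - 12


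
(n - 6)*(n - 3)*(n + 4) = n^3 - 5*n^2 - 18*n + 72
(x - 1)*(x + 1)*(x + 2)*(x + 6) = x^4 + 8*x^3 + 11*x^2 - 8*x - 12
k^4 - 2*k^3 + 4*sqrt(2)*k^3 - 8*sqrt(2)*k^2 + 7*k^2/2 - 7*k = k*(k - 2)*(k + sqrt(2)/2)*(k + 7*sqrt(2)/2)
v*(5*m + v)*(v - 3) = 5*m*v^2 - 15*m*v + v^3 - 3*v^2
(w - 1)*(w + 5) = w^2 + 4*w - 5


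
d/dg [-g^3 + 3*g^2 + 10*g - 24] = -3*g^2 + 6*g + 10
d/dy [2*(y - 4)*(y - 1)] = 4*y - 10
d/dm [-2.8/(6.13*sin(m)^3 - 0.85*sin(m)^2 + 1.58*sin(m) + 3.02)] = (51.492*sin(m)^2 - 4.76*sin(m) + 4.424)*cos(m)/(6.13*sin(m)^3 - 0.85*sin(m)^2 + 1.58*sin(m) + 3.02)^2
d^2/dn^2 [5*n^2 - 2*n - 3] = 10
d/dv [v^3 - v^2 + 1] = v*(3*v - 2)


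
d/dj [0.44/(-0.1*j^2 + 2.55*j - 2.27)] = (0.088*j - 1.122)/(0.1*j^2 - 2.55*j + 2.27)^2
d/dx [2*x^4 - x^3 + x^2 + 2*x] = 8*x^3 - 3*x^2 + 2*x + 2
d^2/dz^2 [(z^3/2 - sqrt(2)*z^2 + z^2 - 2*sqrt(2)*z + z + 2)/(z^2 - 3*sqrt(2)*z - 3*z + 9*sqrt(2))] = (5*sqrt(2)*z^3 + 23*z^3 - 135*sqrt(2)*z^2 - 42*z^2 - 90*sqrt(2)*z + 666*z - 450*sqrt(2) + 324)/(z^6 - 9*sqrt(2)*z^5 - 9*z^5 + 81*z^4 + 81*sqrt(2)*z^4 - 513*z^3 - 297*sqrt(2)*z^3 + 729*sqrt(2)*z^2 + 1458*z^2 - 1458*sqrt(2)*z - 1458*z + 1458*sqrt(2))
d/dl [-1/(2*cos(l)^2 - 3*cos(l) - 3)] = (3 - 4*cos(l))*sin(l)/(3*cos(l) - cos(2*l) + 2)^2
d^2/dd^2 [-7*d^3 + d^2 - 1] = 2 - 42*d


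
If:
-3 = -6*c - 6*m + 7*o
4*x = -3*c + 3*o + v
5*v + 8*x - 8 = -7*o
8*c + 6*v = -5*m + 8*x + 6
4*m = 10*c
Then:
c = 424/1015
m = 212/203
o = 837/1015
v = -31/1015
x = 302/1015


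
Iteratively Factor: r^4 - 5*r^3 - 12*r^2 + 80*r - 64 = (r + 4)*(r^3 - 9*r^2 + 24*r - 16) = (r - 1)*(r + 4)*(r^2 - 8*r + 16) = (r - 4)*(r - 1)*(r + 4)*(r - 4)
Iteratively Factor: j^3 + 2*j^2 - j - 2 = (j + 2)*(j^2 - 1) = (j + 1)*(j + 2)*(j - 1)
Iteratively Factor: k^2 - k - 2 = (k - 2)*(k + 1)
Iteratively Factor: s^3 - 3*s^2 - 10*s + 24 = (s + 3)*(s^2 - 6*s + 8) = (s - 4)*(s + 3)*(s - 2)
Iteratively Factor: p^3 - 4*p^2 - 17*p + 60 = (p - 3)*(p^2 - p - 20) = (p - 5)*(p - 3)*(p + 4)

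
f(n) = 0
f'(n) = 0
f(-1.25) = 0.00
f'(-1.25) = 0.00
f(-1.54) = 0.00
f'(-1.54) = 0.00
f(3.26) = 0.00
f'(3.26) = 0.00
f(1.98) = 0.00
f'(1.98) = 0.00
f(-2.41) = 0.00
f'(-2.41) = 0.00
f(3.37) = 0.00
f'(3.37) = 0.00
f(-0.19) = 0.00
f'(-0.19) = 0.00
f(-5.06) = 0.00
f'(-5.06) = 0.00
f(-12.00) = 0.00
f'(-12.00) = 0.00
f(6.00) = 0.00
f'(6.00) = 0.00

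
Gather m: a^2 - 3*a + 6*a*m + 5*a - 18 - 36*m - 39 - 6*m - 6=a^2 + 2*a + m*(6*a - 42) - 63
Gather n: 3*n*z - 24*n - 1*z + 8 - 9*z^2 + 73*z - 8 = n*(3*z - 24) - 9*z^2 + 72*z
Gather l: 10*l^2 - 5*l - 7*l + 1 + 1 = 10*l^2 - 12*l + 2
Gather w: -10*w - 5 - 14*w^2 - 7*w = -14*w^2 - 17*w - 5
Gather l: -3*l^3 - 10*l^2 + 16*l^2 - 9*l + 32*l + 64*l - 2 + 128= -3*l^3 + 6*l^2 + 87*l + 126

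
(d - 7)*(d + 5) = d^2 - 2*d - 35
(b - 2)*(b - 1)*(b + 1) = b^3 - 2*b^2 - b + 2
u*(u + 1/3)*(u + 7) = u^3 + 22*u^2/3 + 7*u/3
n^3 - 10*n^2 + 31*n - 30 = (n - 5)*(n - 3)*(n - 2)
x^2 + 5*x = x*(x + 5)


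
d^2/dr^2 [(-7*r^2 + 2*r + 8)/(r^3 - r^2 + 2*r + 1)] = 2*(-7*r^6 + 6*r^5 + 84*r^4 - 31*r^3 + 39*r^2 - 66*r + 29)/(r^9 - 3*r^8 + 9*r^7 - 10*r^6 + 12*r^5 + 3*r^4 - r^3 + 9*r^2 + 6*r + 1)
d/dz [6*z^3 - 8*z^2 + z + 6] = 18*z^2 - 16*z + 1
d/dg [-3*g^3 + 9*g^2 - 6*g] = -9*g^2 + 18*g - 6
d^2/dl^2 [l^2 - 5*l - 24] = 2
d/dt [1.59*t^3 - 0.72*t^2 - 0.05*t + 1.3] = 4.77*t^2 - 1.44*t - 0.05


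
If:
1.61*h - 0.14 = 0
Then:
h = 0.09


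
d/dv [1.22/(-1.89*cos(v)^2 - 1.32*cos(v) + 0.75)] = -(4.6116*cos(v) + 1.6104)*sin(v)/(1.89*cos(v)^2 + 1.32*cos(v) - 0.75)^2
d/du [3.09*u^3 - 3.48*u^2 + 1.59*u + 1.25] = 9.27*u^2 - 6.96*u + 1.59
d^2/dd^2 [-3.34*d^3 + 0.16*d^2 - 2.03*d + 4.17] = 0.32 - 20.04*d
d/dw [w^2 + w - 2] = 2*w + 1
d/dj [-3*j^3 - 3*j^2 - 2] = 3*j*(-3*j - 2)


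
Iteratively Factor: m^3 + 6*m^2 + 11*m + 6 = (m + 2)*(m^2 + 4*m + 3) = (m + 2)*(m + 3)*(m + 1)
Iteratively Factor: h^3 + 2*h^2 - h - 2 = (h + 1)*(h^2 + h - 2) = (h + 1)*(h + 2)*(h - 1)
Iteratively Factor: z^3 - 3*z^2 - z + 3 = (z - 1)*(z^2 - 2*z - 3) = (z - 3)*(z - 1)*(z + 1)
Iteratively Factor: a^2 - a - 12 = (a + 3)*(a - 4)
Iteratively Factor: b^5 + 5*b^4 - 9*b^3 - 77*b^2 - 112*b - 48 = (b + 4)*(b^4 + b^3 - 13*b^2 - 25*b - 12) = (b + 1)*(b + 4)*(b^3 - 13*b - 12) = (b - 4)*(b + 1)*(b + 4)*(b^2 + 4*b + 3) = (b - 4)*(b + 1)^2*(b + 4)*(b + 3)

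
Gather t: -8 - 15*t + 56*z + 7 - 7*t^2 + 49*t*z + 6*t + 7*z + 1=-7*t^2 + t*(49*z - 9) + 63*z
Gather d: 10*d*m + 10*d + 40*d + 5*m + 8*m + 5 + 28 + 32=d*(10*m + 50) + 13*m + 65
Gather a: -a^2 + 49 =49 - a^2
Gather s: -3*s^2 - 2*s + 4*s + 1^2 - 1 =-3*s^2 + 2*s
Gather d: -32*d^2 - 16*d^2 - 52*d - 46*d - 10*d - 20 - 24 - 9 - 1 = -48*d^2 - 108*d - 54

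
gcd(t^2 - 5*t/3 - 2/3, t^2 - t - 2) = t - 2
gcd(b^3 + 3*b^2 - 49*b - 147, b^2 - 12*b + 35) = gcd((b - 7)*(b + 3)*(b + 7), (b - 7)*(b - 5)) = b - 7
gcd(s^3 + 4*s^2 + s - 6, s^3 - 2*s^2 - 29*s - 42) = s^2 + 5*s + 6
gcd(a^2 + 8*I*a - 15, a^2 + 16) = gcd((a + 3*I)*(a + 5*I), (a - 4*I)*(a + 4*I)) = 1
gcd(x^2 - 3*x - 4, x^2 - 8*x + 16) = x - 4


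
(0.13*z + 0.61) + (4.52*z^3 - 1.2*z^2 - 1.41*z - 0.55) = 4.52*z^3 - 1.2*z^2 - 1.28*z + 0.0599999999999999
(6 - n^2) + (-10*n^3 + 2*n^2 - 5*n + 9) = -10*n^3 + n^2 - 5*n + 15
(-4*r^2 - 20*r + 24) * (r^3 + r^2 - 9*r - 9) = -4*r^5 - 24*r^4 + 40*r^3 + 240*r^2 - 36*r - 216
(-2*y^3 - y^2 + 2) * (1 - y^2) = 2*y^5 + y^4 - 2*y^3 - 3*y^2 + 2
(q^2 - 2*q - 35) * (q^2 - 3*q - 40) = q^4 - 5*q^3 - 69*q^2 + 185*q + 1400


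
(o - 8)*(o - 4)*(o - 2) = o^3 - 14*o^2 + 56*o - 64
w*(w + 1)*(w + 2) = w^3 + 3*w^2 + 2*w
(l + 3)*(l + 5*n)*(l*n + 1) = l^3*n + 5*l^2*n^2 + 3*l^2*n + l^2 + 15*l*n^2 + 5*l*n + 3*l + 15*n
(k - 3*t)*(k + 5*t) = k^2 + 2*k*t - 15*t^2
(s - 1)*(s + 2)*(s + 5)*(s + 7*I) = s^4 + 6*s^3 + 7*I*s^3 + 3*s^2 + 42*I*s^2 - 10*s + 21*I*s - 70*I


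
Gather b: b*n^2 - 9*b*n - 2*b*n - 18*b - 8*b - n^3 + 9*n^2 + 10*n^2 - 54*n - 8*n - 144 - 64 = b*(n^2 - 11*n - 26) - n^3 + 19*n^2 - 62*n - 208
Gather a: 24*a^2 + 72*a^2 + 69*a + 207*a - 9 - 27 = 96*a^2 + 276*a - 36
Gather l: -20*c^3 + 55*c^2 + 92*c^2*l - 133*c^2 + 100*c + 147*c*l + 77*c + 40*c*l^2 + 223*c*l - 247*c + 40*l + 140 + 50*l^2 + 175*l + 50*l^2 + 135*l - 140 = -20*c^3 - 78*c^2 - 70*c + l^2*(40*c + 100) + l*(92*c^2 + 370*c + 350)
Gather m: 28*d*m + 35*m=m*(28*d + 35)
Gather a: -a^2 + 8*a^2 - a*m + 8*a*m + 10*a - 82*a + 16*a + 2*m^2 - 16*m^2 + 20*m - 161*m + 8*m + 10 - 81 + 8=7*a^2 + a*(7*m - 56) - 14*m^2 - 133*m - 63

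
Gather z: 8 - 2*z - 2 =6 - 2*z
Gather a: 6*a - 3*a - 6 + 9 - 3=3*a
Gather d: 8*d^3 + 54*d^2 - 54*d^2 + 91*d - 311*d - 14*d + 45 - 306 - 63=8*d^3 - 234*d - 324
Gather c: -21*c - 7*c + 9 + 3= 12 - 28*c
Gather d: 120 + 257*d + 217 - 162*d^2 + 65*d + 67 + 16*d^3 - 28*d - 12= 16*d^3 - 162*d^2 + 294*d + 392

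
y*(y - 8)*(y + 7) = y^3 - y^2 - 56*y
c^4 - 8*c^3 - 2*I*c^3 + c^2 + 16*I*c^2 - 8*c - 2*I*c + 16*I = (c - 8)*(c - 2*I)*(c - I)*(c + I)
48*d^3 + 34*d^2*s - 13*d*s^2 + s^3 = (-8*d + s)*(-6*d + s)*(d + s)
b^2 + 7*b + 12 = (b + 3)*(b + 4)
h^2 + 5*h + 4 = (h + 1)*(h + 4)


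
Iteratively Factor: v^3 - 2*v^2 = (v)*(v^2 - 2*v) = v*(v - 2)*(v)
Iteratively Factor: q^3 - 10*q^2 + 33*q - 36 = (q - 3)*(q^2 - 7*q + 12) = (q - 3)^2*(q - 4)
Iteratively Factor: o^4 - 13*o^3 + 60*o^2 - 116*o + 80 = (o - 5)*(o^3 - 8*o^2 + 20*o - 16) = (o - 5)*(o - 4)*(o^2 - 4*o + 4) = (o - 5)*(o - 4)*(o - 2)*(o - 2)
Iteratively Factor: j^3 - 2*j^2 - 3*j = (j - 3)*(j^2 + j) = j*(j - 3)*(j + 1)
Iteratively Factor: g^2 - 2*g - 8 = (g + 2)*(g - 4)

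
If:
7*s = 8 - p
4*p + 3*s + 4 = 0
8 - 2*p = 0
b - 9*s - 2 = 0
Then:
No Solution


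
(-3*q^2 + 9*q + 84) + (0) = -3*q^2 + 9*q + 84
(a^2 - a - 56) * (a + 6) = a^3 + 5*a^2 - 62*a - 336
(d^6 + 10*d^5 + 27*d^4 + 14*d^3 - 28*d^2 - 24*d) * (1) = d^6 + 10*d^5 + 27*d^4 + 14*d^3 - 28*d^2 - 24*d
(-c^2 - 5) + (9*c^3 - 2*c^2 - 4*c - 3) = 9*c^3 - 3*c^2 - 4*c - 8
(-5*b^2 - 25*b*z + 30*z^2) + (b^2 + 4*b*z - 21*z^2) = -4*b^2 - 21*b*z + 9*z^2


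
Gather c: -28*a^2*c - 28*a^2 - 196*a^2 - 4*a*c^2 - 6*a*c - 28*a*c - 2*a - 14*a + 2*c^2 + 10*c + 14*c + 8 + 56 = -224*a^2 - 16*a + c^2*(2 - 4*a) + c*(-28*a^2 - 34*a + 24) + 64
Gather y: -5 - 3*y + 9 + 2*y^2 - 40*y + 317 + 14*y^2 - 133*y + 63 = 16*y^2 - 176*y + 384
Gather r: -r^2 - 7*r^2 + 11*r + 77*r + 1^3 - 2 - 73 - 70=-8*r^2 + 88*r - 144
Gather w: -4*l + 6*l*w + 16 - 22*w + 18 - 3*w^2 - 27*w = -4*l - 3*w^2 + w*(6*l - 49) + 34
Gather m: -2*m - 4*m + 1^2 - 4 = -6*m - 3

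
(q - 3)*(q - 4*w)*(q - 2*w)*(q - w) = q^4 - 7*q^3*w - 3*q^3 + 14*q^2*w^2 + 21*q^2*w - 8*q*w^3 - 42*q*w^2 + 24*w^3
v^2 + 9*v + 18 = (v + 3)*(v + 6)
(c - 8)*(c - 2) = c^2 - 10*c + 16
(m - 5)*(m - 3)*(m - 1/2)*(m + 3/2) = m^4 - 7*m^3 + 25*m^2/4 + 21*m - 45/4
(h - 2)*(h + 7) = h^2 + 5*h - 14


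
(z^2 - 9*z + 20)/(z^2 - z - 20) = (z - 4)/(z + 4)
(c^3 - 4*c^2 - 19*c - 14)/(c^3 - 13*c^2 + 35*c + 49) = (c + 2)/(c - 7)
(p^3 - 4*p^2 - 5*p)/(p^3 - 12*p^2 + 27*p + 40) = p/(p - 8)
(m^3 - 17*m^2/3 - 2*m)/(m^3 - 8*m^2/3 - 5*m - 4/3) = m*(m - 6)/(m^2 - 3*m - 4)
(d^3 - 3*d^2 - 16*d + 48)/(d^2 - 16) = d - 3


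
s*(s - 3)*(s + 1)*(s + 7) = s^4 + 5*s^3 - 17*s^2 - 21*s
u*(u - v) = u^2 - u*v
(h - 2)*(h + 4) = h^2 + 2*h - 8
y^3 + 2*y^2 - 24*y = y*(y - 4)*(y + 6)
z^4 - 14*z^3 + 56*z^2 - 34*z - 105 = (z - 7)*(z - 5)*(z - 3)*(z + 1)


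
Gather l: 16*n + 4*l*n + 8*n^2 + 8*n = 4*l*n + 8*n^2 + 24*n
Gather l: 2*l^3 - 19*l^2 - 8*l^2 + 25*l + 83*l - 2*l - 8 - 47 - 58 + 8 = 2*l^3 - 27*l^2 + 106*l - 105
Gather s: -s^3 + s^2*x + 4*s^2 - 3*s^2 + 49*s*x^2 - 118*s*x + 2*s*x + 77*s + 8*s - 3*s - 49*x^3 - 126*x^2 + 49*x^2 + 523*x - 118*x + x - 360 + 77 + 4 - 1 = -s^3 + s^2*(x + 1) + s*(49*x^2 - 116*x + 82) - 49*x^3 - 77*x^2 + 406*x - 280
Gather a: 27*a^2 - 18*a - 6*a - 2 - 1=27*a^2 - 24*a - 3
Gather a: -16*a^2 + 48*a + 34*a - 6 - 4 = -16*a^2 + 82*a - 10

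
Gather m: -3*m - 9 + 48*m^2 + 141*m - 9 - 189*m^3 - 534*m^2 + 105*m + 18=-189*m^3 - 486*m^2 + 243*m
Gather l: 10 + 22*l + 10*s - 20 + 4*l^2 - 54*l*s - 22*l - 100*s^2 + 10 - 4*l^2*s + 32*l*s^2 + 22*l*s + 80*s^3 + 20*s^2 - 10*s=l^2*(4 - 4*s) + l*(32*s^2 - 32*s) + 80*s^3 - 80*s^2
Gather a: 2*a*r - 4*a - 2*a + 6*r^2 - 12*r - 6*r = a*(2*r - 6) + 6*r^2 - 18*r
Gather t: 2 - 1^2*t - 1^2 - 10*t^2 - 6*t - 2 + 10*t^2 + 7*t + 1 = 0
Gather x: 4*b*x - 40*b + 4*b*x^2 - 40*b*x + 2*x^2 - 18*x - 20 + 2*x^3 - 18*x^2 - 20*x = -40*b + 2*x^3 + x^2*(4*b - 16) + x*(-36*b - 38) - 20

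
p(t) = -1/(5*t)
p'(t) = 1/(5*t^2)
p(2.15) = -0.09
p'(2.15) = 0.04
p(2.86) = -0.07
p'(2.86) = 0.02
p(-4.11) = 0.05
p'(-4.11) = 0.01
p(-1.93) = 0.10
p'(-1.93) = 0.05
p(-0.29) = 0.69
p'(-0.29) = 2.38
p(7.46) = -0.03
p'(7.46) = 0.00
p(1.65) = -0.12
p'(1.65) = 0.07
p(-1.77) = 0.11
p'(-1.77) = 0.06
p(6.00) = -0.03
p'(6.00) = 0.01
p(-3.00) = 0.07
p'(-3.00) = 0.02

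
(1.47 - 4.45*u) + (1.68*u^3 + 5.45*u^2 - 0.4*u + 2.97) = 1.68*u^3 + 5.45*u^2 - 4.85*u + 4.44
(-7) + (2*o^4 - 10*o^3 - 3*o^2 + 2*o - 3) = 2*o^4 - 10*o^3 - 3*o^2 + 2*o - 10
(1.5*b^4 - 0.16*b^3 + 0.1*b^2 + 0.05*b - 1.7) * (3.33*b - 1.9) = 4.995*b^5 - 3.3828*b^4 + 0.637*b^3 - 0.0235*b^2 - 5.756*b + 3.23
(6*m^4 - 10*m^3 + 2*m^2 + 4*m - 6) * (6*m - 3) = 36*m^5 - 78*m^4 + 42*m^3 + 18*m^2 - 48*m + 18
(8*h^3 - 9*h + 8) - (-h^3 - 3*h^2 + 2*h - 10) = 9*h^3 + 3*h^2 - 11*h + 18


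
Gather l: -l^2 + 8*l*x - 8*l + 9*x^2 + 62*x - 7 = -l^2 + l*(8*x - 8) + 9*x^2 + 62*x - 7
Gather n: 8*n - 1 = 8*n - 1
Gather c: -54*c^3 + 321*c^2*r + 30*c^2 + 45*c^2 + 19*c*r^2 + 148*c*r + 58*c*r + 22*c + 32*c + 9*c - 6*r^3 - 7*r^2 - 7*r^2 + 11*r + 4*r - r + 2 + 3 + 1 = -54*c^3 + c^2*(321*r + 75) + c*(19*r^2 + 206*r + 63) - 6*r^3 - 14*r^2 + 14*r + 6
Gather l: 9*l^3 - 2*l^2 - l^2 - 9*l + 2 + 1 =9*l^3 - 3*l^2 - 9*l + 3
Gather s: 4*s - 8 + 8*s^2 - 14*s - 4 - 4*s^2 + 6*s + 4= 4*s^2 - 4*s - 8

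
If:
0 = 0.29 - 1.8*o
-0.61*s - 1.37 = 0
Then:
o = 0.16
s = -2.25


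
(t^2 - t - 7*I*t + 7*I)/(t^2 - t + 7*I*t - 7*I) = (t - 7*I)/(t + 7*I)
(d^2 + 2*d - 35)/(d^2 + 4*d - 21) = (d - 5)/(d - 3)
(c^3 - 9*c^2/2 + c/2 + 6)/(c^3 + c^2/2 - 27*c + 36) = (c + 1)/(c + 6)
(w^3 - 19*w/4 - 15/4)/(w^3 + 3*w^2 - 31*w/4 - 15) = (w + 1)/(w + 4)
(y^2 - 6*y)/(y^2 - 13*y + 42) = y/(y - 7)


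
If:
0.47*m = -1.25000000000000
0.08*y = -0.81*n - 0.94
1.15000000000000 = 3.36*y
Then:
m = -2.66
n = -1.19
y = 0.34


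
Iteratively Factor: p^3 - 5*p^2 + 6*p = (p)*(p^2 - 5*p + 6) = p*(p - 3)*(p - 2)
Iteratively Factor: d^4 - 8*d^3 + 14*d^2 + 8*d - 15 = (d - 1)*(d^3 - 7*d^2 + 7*d + 15) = (d - 3)*(d - 1)*(d^2 - 4*d - 5) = (d - 3)*(d - 1)*(d + 1)*(d - 5)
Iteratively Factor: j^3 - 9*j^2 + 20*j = (j)*(j^2 - 9*j + 20) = j*(j - 4)*(j - 5)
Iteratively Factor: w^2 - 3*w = (w)*(w - 3)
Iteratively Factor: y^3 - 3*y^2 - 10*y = (y - 5)*(y^2 + 2*y) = y*(y - 5)*(y + 2)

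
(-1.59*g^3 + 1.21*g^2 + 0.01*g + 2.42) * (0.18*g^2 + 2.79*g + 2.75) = -0.2862*g^5 - 4.2183*g^4 - 0.9948*g^3 + 3.791*g^2 + 6.7793*g + 6.655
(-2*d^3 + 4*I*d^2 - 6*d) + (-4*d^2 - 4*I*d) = -2*d^3 - 4*d^2 + 4*I*d^2 - 6*d - 4*I*d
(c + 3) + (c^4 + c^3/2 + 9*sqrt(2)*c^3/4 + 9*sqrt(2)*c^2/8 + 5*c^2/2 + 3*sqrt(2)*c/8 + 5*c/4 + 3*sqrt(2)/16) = c^4 + c^3/2 + 9*sqrt(2)*c^3/4 + 9*sqrt(2)*c^2/8 + 5*c^2/2 + 3*sqrt(2)*c/8 + 9*c/4 + 3*sqrt(2)/16 + 3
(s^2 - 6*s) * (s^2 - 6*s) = s^4 - 12*s^3 + 36*s^2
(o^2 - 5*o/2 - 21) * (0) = 0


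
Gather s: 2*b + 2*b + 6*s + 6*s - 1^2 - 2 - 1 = 4*b + 12*s - 4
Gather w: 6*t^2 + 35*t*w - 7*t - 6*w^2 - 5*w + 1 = 6*t^2 - 7*t - 6*w^2 + w*(35*t - 5) + 1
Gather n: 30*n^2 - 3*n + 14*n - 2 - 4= 30*n^2 + 11*n - 6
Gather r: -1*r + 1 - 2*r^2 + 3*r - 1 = -2*r^2 + 2*r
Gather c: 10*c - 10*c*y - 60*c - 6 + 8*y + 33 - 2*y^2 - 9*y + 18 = c*(-10*y - 50) - 2*y^2 - y + 45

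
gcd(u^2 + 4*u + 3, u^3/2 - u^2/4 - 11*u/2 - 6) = 1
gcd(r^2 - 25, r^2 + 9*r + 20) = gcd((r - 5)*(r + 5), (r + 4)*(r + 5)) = r + 5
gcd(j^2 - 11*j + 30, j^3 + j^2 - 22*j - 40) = j - 5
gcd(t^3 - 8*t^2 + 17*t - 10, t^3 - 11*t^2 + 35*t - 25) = t^2 - 6*t + 5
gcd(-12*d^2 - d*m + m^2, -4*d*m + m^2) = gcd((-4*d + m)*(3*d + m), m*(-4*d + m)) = 4*d - m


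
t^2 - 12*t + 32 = (t - 8)*(t - 4)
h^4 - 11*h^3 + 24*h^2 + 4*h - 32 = (h - 8)*(h - 2)^2*(h + 1)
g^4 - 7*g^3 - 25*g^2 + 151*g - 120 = (g - 8)*(g - 3)*(g - 1)*(g + 5)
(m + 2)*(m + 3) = m^2 + 5*m + 6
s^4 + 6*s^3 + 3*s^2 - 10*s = s*(s - 1)*(s + 2)*(s + 5)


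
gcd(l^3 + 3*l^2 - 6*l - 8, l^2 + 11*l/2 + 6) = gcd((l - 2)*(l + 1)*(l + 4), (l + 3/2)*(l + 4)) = l + 4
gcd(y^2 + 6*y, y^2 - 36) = y + 6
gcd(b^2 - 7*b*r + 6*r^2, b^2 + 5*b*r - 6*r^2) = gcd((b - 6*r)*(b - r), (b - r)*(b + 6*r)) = -b + r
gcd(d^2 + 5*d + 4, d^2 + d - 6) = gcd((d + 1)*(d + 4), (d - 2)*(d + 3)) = 1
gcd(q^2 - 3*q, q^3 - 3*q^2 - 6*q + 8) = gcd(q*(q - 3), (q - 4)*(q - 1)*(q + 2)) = 1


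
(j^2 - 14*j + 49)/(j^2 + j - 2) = (j^2 - 14*j + 49)/(j^2 + j - 2)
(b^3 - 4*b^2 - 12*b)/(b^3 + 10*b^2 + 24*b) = (b^2 - 4*b - 12)/(b^2 + 10*b + 24)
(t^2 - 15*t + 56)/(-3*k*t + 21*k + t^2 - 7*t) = (t - 8)/(-3*k + t)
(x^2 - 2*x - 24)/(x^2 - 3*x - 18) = (x + 4)/(x + 3)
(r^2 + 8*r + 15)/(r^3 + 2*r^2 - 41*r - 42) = (r^2 + 8*r + 15)/(r^3 + 2*r^2 - 41*r - 42)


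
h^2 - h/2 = h*(h - 1/2)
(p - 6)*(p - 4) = p^2 - 10*p + 24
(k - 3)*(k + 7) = k^2 + 4*k - 21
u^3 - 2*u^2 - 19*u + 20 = (u - 5)*(u - 1)*(u + 4)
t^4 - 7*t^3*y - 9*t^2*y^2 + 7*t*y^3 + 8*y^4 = (t - 8*y)*(t - y)*(t + y)^2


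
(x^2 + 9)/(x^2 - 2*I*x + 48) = (x^2 + 9)/(x^2 - 2*I*x + 48)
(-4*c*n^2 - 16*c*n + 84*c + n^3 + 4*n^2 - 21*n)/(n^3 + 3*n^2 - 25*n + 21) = (-4*c + n)/(n - 1)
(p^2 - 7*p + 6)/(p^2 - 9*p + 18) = (p - 1)/(p - 3)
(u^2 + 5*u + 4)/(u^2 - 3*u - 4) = (u + 4)/(u - 4)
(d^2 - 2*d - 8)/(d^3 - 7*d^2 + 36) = (d - 4)/(d^2 - 9*d + 18)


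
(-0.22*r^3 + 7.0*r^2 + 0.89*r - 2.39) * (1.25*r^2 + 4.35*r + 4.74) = -0.275*r^5 + 7.793*r^4 + 30.5197*r^3 + 34.064*r^2 - 6.1779*r - 11.3286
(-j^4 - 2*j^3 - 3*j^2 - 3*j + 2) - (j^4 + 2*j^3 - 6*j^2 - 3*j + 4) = -2*j^4 - 4*j^3 + 3*j^2 - 2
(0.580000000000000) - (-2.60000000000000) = 3.18000000000000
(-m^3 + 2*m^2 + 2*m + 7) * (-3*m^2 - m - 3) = 3*m^5 - 5*m^4 - 5*m^3 - 29*m^2 - 13*m - 21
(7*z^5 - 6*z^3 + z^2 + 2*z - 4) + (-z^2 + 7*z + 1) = 7*z^5 - 6*z^3 + 9*z - 3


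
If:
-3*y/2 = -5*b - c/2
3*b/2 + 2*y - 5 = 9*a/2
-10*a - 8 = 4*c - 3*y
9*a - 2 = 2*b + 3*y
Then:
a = 1746/451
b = 1424/451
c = -2276/451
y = 3988/451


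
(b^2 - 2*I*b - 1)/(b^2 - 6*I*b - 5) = (b - I)/(b - 5*I)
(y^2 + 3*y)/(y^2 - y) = (y + 3)/(y - 1)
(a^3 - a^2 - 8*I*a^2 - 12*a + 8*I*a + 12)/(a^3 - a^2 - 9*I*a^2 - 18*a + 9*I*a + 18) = (a - 2*I)/(a - 3*I)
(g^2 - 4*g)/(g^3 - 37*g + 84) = g/(g^2 + 4*g - 21)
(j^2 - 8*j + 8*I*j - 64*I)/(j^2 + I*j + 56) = (j - 8)/(j - 7*I)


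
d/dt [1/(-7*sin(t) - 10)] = 7*cos(t)/(7*sin(t) + 10)^2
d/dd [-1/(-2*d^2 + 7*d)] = (7 - 4*d)/(d^2*(2*d - 7)^2)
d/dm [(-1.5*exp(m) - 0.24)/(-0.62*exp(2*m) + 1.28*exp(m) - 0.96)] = (-0.93*exp(2*m) - 0.2976*exp(m) + 1.7472)*exp(m)/(0.3844*exp(4*m) - 1.5872*exp(3*m) + 2.8288*exp(2*m) - 2.4576*exp(m) + 0.9216)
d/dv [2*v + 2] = 2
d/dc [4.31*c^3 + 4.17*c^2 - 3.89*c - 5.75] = 12.93*c^2 + 8.34*c - 3.89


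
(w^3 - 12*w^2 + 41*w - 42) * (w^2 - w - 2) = w^5 - 13*w^4 + 51*w^3 - 59*w^2 - 40*w + 84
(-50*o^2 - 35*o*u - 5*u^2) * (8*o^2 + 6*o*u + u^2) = -400*o^4 - 580*o^3*u - 300*o^2*u^2 - 65*o*u^3 - 5*u^4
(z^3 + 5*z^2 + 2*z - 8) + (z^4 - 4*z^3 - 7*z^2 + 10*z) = z^4 - 3*z^3 - 2*z^2 + 12*z - 8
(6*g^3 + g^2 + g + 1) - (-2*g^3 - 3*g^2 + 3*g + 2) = 8*g^3 + 4*g^2 - 2*g - 1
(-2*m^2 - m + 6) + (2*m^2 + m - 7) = -1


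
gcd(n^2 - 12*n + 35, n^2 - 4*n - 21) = n - 7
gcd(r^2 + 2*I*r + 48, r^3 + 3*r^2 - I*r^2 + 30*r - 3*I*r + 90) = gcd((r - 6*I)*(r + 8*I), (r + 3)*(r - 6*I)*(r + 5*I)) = r - 6*I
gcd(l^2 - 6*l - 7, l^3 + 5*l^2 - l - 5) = l + 1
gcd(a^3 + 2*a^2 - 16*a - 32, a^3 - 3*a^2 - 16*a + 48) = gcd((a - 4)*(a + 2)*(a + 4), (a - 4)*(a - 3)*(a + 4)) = a^2 - 16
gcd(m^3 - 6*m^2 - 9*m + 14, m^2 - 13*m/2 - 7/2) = m - 7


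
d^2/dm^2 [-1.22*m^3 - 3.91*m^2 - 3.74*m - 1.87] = -7.32*m - 7.82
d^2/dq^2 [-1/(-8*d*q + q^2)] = 2*(q*(8*d - q) + 4*(4*d - q)^2)/(q^3*(8*d - q)^3)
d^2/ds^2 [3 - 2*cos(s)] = 2*cos(s)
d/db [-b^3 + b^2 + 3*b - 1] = -3*b^2 + 2*b + 3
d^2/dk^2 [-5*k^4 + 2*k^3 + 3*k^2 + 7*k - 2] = -60*k^2 + 12*k + 6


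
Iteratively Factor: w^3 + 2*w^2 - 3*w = (w - 1)*(w^2 + 3*w) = (w - 1)*(w + 3)*(w)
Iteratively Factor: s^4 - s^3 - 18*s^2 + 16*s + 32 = (s - 4)*(s^3 + 3*s^2 - 6*s - 8) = (s - 4)*(s - 2)*(s^2 + 5*s + 4) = (s - 4)*(s - 2)*(s + 4)*(s + 1)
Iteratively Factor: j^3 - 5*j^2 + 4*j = (j)*(j^2 - 5*j + 4) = j*(j - 4)*(j - 1)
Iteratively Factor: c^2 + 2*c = (c + 2)*(c)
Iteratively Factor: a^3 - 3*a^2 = (a - 3)*(a^2) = a*(a - 3)*(a)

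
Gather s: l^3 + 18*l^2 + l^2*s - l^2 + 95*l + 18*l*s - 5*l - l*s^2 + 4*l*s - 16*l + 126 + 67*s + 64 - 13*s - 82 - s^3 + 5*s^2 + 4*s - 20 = l^3 + 17*l^2 + 74*l - s^3 + s^2*(5 - l) + s*(l^2 + 22*l + 58) + 88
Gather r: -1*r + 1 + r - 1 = 0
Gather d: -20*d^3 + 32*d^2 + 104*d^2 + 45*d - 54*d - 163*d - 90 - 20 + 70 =-20*d^3 + 136*d^2 - 172*d - 40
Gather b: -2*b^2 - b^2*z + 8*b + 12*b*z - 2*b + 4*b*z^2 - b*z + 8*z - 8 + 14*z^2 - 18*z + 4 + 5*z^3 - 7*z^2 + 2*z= b^2*(-z - 2) + b*(4*z^2 + 11*z + 6) + 5*z^3 + 7*z^2 - 8*z - 4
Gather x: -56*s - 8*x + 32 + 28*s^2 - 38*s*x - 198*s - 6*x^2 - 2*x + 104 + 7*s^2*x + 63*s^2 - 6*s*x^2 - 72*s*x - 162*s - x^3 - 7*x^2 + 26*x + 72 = 91*s^2 - 416*s - x^3 + x^2*(-6*s - 13) + x*(7*s^2 - 110*s + 16) + 208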